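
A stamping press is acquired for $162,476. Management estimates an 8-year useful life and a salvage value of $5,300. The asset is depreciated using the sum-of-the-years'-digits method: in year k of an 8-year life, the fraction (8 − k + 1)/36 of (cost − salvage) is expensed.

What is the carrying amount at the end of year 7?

$9,666

Depreciable base = $162,476 − $5,300 = $157,176.
Sum of the years' digits = 8+7+6+5+4+3+2+1 = 36.
Year 1: $157,176 × 8/36 = $34,928. Book value $127,548.
Year 2: $157,176 × 7/36 = $30,562. Book value $96,986.
Year 3: $157,176 × 6/36 = $26,196. Book value $70,790.
Year 4: $157,176 × 5/36 = $21,830. Book value $48,960.
Year 5: $157,176 × 4/36 = $17,464. Book value $31,496.
Year 6: $157,176 × 3/36 = $13,098. Book value $18,398.
Year 7: $157,176 × 2/36 = $8,732. Book value $9,666.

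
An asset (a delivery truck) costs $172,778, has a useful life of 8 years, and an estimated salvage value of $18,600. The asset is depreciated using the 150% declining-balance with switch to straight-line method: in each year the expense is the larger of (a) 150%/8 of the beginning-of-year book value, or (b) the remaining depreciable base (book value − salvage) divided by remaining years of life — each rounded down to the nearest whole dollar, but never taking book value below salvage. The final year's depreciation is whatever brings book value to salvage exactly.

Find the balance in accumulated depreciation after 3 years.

$80,102

Depreciable base = $172,778 − $18,600 = $154,178.
Year 1: DB = ⌊$172,778 × 150%/8⌋ = $32,395; SL = ⌊$154,178/8⌋ = $19,272 → take DB $32,395. Book value $140,383.
Year 2: DB = ⌊$140,383 × 150%/8⌋ = $26,321; SL = ⌊$121,783/7⌋ = $17,397 → take DB $26,321. Book value $114,062.
Year 3: DB = ⌊$114,062 × 150%/8⌋ = $21,386; SL = ⌊$95,462/6⌋ = $15,910 → take DB $21,386. Book value $92,676.
Accumulated through year 3 = $172,778 − $92,676 = $80,102.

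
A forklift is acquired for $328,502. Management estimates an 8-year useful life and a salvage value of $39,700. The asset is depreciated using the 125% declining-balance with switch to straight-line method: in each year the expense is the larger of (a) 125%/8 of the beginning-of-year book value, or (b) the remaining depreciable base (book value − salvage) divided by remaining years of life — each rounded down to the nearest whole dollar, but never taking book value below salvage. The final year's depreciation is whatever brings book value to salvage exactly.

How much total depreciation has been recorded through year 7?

$257,277

Depreciable base = $328,502 − $39,700 = $288,802.
Year 1: DB = ⌊$328,502 × 125%/8⌋ = $51,328; SL = ⌊$288,802/8⌋ = $36,100 → take DB $51,328. Book value $277,174.
Year 2: DB = ⌊$277,174 × 125%/8⌋ = $43,308; SL = ⌊$237,474/7⌋ = $33,924 → take DB $43,308. Book value $233,866.
Year 3: DB = ⌊$233,866 × 125%/8⌋ = $36,541; SL = ⌊$194,166/6⌋ = $32,361 → take DB $36,541. Book value $197,325.
Year 4: DB = ⌊$197,325 × 125%/8⌋ = $30,832; SL = ⌊$157,625/5⌋ = $31,525 → take SL $31,525. Book value $165,800.
Year 5: DB = ⌊$165,800 × 125%/8⌋ = $25,906; SL = ⌊$126,100/4⌋ = $31,525 → take SL $31,525. Book value $134,275.
Year 6: DB = ⌊$134,275 × 125%/8⌋ = $20,980; SL = ⌊$94,575/3⌋ = $31,525 → take SL $31,525. Book value $102,750.
Year 7: DB = ⌊$102,750 × 125%/8⌋ = $16,054; SL = ⌊$63,050/2⌋ = $31,525 → take SL $31,525. Book value $71,225.
Accumulated through year 7 = $328,502 − $71,225 = $257,277.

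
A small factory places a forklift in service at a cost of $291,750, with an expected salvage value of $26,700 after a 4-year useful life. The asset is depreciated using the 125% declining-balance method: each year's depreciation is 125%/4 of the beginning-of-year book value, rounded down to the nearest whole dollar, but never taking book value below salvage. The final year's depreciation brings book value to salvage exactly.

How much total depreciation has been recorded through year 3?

Depreciable base = $291,750 − $26,700 = $265,050.
Year 1: ⌊$291,750 × 125%/4⌋ = $91,171. Book value $200,579.
Year 2: ⌊$200,579 × 125%/4⌋ = $62,680. Book value $137,899.
Year 3: ⌊$137,899 × 125%/4⌋ = $43,093. Book value $94,806.
Accumulated through year 3 = $291,750 − $94,806 = $196,944.

$196,944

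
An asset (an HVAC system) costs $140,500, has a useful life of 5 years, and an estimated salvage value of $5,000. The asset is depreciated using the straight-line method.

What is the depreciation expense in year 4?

$27,100

Depreciable base = $140,500 − $5,000 = $135,500.
Annual expense = $135,500 / 5 = $27,100.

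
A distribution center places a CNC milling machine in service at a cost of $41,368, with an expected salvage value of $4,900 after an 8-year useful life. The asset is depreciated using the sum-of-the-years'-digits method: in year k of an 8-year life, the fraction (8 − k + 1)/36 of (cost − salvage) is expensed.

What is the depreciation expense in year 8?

Depreciable base = $41,368 − $4,900 = $36,468.
Sum of the years' digits = 8+7+6+5+4+3+2+1 = 36.
Year 1: $36,468 × 8/36 = $8,104. Book value $33,264.
Year 2: $36,468 × 7/36 = $7,091. Book value $26,173.
Year 3: $36,468 × 6/36 = $6,078. Book value $20,095.
Year 4: $36,468 × 5/36 = $5,065. Book value $15,030.
Year 5: $36,468 × 4/36 = $4,052. Book value $10,978.
Year 6: $36,468 × 3/36 = $3,039. Book value $7,939.
Year 7: $36,468 × 2/36 = $2,026. Book value $5,913.
Year 8: $36,468 × 1/36 = $1,013. Book value $4,900.

$1,013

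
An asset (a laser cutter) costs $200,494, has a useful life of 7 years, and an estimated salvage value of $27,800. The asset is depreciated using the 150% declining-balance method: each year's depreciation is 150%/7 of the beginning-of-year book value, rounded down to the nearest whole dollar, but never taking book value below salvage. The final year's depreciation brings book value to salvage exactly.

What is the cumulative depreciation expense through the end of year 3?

Depreciable base = $200,494 − $27,800 = $172,694.
Year 1: ⌊$200,494 × 150%/7⌋ = $42,963. Book value $157,531.
Year 2: ⌊$157,531 × 150%/7⌋ = $33,756. Book value $123,775.
Year 3: ⌊$123,775 × 150%/7⌋ = $26,523. Book value $97,252.
Accumulated through year 3 = $200,494 − $97,252 = $103,242.

$103,242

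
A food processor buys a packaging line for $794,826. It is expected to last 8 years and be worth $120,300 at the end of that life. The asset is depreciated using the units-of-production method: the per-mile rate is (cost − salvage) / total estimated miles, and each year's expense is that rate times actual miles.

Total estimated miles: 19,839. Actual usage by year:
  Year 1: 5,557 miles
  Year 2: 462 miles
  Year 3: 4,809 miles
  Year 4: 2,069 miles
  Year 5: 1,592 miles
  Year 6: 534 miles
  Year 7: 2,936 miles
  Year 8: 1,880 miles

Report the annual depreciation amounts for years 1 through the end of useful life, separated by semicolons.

Depreciable base = $794,826 − $120,300 = $674,526.
Rate = $674,526 / 19,839 miles = $34 per mile.
Year 1: 5,557 × $34 = $188,938. Book value $605,888.
Year 2: 462 × $34 = $15,708. Book value $590,180.
Year 3: 4,809 × $34 = $163,506. Book value $426,674.
Year 4: 2,069 × $34 = $70,346. Book value $356,328.
Year 5: 1,592 × $34 = $54,128. Book value $302,200.
Year 6: 534 × $34 = $18,156. Book value $284,044.
Year 7: 2,936 × $34 = $99,824. Book value $184,220.
Year 8: 1,880 × $34 = $63,920. Book value $120,300.

$188,938; $15,708; $163,506; $70,346; $54,128; $18,156; $99,824; $63,920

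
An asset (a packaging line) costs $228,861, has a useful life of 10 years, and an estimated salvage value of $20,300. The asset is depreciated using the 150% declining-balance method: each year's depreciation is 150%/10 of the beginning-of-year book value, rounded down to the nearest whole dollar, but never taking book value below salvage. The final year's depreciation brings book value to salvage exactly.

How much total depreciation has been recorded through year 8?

Depreciable base = $228,861 − $20,300 = $208,561.
Year 1: ⌊$228,861 × 150%/10⌋ = $34,329. Book value $194,532.
Year 2: ⌊$194,532 × 150%/10⌋ = $29,179. Book value $165,353.
Year 3: ⌊$165,353 × 150%/10⌋ = $24,802. Book value $140,551.
Year 4: ⌊$140,551 × 150%/10⌋ = $21,082. Book value $119,469.
Year 5: ⌊$119,469 × 150%/10⌋ = $17,920. Book value $101,549.
Year 6: ⌊$101,549 × 150%/10⌋ = $15,232. Book value $86,317.
Year 7: ⌊$86,317 × 150%/10⌋ = $12,947. Book value $73,370.
Year 8: ⌊$73,370 × 150%/10⌋ = $11,005. Book value $62,365.
Accumulated through year 8 = $228,861 − $62,365 = $166,496.

$166,496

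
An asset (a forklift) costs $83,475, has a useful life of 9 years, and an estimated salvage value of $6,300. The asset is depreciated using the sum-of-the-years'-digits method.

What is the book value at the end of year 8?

Depreciable base = $83,475 − $6,300 = $77,175.
Sum of the years' digits = 9+8+7+6+5+4+3+2+1 = 45.
Year 1: $77,175 × 9/45 = $15,435. Book value $68,040.
Year 2: $77,175 × 8/45 = $13,720. Book value $54,320.
Year 3: $77,175 × 7/45 = $12,005. Book value $42,315.
Year 4: $77,175 × 6/45 = $10,290. Book value $32,025.
Year 5: $77,175 × 5/45 = $8,575. Book value $23,450.
Year 6: $77,175 × 4/45 = $6,860. Book value $16,590.
Year 7: $77,175 × 3/45 = $5,145. Book value $11,445.
Year 8: $77,175 × 2/45 = $3,430. Book value $8,015.

$8,015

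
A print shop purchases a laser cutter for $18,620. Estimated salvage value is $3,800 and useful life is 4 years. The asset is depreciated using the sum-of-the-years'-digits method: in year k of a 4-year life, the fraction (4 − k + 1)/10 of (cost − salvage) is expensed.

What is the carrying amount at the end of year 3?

$5,282

Depreciable base = $18,620 − $3,800 = $14,820.
Sum of the years' digits = 4+3+2+1 = 10.
Year 1: $14,820 × 4/10 = $5,928. Book value $12,692.
Year 2: $14,820 × 3/10 = $4,446. Book value $8,246.
Year 3: $14,820 × 2/10 = $2,964. Book value $5,282.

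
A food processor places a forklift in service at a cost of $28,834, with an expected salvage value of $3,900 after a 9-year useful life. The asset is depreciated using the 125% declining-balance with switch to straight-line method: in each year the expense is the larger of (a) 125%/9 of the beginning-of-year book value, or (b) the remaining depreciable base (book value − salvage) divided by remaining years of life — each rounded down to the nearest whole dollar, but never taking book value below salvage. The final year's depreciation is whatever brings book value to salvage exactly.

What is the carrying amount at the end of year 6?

$11,074

Depreciable base = $28,834 − $3,900 = $24,934.
Year 1: DB = ⌊$28,834 × 125%/9⌋ = $4,004; SL = ⌊$24,934/9⌋ = $2,770 → take DB $4,004. Book value $24,830.
Year 2: DB = ⌊$24,830 × 125%/9⌋ = $3,448; SL = ⌊$20,930/8⌋ = $2,616 → take DB $3,448. Book value $21,382.
Year 3: DB = ⌊$21,382 × 125%/9⌋ = $2,969; SL = ⌊$17,482/7⌋ = $2,497 → take DB $2,969. Book value $18,413.
Year 4: DB = ⌊$18,413 × 125%/9⌋ = $2,557; SL = ⌊$14,513/6⌋ = $2,418 → take DB $2,557. Book value $15,856.
Year 5: DB = ⌊$15,856 × 125%/9⌋ = $2,202; SL = ⌊$11,956/5⌋ = $2,391 → take SL $2,391. Book value $13,465.
Year 6: DB = ⌊$13,465 × 125%/9⌋ = $1,870; SL = ⌊$9,565/4⌋ = $2,391 → take SL $2,391. Book value $11,074.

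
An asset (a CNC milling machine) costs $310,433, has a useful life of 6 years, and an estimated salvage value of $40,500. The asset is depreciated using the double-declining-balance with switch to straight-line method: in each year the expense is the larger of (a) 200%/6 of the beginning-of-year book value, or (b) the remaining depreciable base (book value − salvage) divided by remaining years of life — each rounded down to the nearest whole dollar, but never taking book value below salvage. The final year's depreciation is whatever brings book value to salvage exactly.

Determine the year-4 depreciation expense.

$30,660

Depreciable base = $310,433 − $40,500 = $269,933.
Year 1: DB = ⌊$310,433 × 200%/6⌋ = $103,477; SL = ⌊$269,933/6⌋ = $44,988 → take DB $103,477. Book value $206,956.
Year 2: DB = ⌊$206,956 × 200%/6⌋ = $68,985; SL = ⌊$166,456/5⌋ = $33,291 → take DB $68,985. Book value $137,971.
Year 3: DB = ⌊$137,971 × 200%/6⌋ = $45,990; SL = ⌊$97,471/4⌋ = $24,367 → take DB $45,990. Book value $91,981.
Year 4: DB = ⌊$91,981 × 200%/6⌋ = $30,660; SL = ⌊$51,481/3⌋ = $17,160 → take DB $30,660. Book value $61,321.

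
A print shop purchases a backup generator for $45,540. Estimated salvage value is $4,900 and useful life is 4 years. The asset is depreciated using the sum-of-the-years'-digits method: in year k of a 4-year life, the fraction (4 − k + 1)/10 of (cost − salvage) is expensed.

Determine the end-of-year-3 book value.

$8,964

Depreciable base = $45,540 − $4,900 = $40,640.
Sum of the years' digits = 4+3+2+1 = 10.
Year 1: $40,640 × 4/10 = $16,256. Book value $29,284.
Year 2: $40,640 × 3/10 = $12,192. Book value $17,092.
Year 3: $40,640 × 2/10 = $8,128. Book value $8,964.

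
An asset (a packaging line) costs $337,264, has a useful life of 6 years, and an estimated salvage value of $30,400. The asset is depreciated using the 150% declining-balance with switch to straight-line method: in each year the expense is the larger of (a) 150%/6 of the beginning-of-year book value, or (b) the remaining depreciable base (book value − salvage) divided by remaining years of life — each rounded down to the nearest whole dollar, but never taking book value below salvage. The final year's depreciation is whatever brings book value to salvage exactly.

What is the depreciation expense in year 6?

$37,295

Depreciable base = $337,264 − $30,400 = $306,864.
Year 1: DB = ⌊$337,264 × 150%/6⌋ = $84,316; SL = ⌊$306,864/6⌋ = $51,144 → take DB $84,316. Book value $252,948.
Year 2: DB = ⌊$252,948 × 150%/6⌋ = $63,237; SL = ⌊$222,548/5⌋ = $44,509 → take DB $63,237. Book value $189,711.
Year 3: DB = ⌊$189,711 × 150%/6⌋ = $47,427; SL = ⌊$159,311/4⌋ = $39,827 → take DB $47,427. Book value $142,284.
Year 4: DB = ⌊$142,284 × 150%/6⌋ = $35,571; SL = ⌊$111,884/3⌋ = $37,294 → take SL $37,294. Book value $104,990.
Year 5: DB = ⌊$104,990 × 150%/6⌋ = $26,247; SL = ⌊$74,590/2⌋ = $37,295 → take SL $37,295. Book value $67,695.
Year 6 (final): $67,695 − $30,400 = $37,295. Book value $30,400.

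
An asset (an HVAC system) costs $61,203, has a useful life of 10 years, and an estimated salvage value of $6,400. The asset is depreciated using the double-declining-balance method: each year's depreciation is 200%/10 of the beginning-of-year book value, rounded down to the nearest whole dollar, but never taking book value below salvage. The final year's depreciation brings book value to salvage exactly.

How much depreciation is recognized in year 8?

$2,567

Depreciable base = $61,203 − $6,400 = $54,803.
Year 1: ⌊$61,203 × 200%/10⌋ = $12,240. Book value $48,963.
Year 2: ⌊$48,963 × 200%/10⌋ = $9,792. Book value $39,171.
Year 3: ⌊$39,171 × 200%/10⌋ = $7,834. Book value $31,337.
Year 4: ⌊$31,337 × 200%/10⌋ = $6,267. Book value $25,070.
Year 5: ⌊$25,070 × 200%/10⌋ = $5,014. Book value $20,056.
Year 6: ⌊$20,056 × 200%/10⌋ = $4,011. Book value $16,045.
Year 7: ⌊$16,045 × 200%/10⌋ = $3,209. Book value $12,836.
Year 8: ⌊$12,836 × 200%/10⌋ = $2,567. Book value $10,269.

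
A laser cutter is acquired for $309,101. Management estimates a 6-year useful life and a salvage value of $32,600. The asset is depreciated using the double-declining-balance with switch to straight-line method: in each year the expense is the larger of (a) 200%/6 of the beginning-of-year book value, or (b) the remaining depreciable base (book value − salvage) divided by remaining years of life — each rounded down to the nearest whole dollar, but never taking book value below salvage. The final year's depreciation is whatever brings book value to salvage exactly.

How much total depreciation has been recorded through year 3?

$217,515

Depreciable base = $309,101 − $32,600 = $276,501.
Year 1: DB = ⌊$309,101 × 200%/6⌋ = $103,033; SL = ⌊$276,501/6⌋ = $46,083 → take DB $103,033. Book value $206,068.
Year 2: DB = ⌊$206,068 × 200%/6⌋ = $68,689; SL = ⌊$173,468/5⌋ = $34,693 → take DB $68,689. Book value $137,379.
Year 3: DB = ⌊$137,379 × 200%/6⌋ = $45,793; SL = ⌊$104,779/4⌋ = $26,194 → take DB $45,793. Book value $91,586.
Accumulated through year 3 = $309,101 − $91,586 = $217,515.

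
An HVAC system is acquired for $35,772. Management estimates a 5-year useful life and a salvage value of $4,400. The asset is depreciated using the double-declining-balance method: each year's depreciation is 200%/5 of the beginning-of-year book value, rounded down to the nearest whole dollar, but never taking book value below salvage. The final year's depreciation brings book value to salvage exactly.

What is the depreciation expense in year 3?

Depreciable base = $35,772 − $4,400 = $31,372.
Year 1: ⌊$35,772 × 200%/5⌋ = $14,308. Book value $21,464.
Year 2: ⌊$21,464 × 200%/5⌋ = $8,585. Book value $12,879.
Year 3: ⌊$12,879 × 200%/5⌋ = $5,151. Book value $7,728.

$5,151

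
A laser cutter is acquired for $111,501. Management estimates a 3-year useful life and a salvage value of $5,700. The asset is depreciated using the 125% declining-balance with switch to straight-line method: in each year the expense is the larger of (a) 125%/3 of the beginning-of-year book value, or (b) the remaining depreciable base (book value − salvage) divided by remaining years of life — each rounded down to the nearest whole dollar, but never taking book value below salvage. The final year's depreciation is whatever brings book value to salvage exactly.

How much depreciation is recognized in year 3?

$29,672

Depreciable base = $111,501 − $5,700 = $105,801.
Year 1: DB = ⌊$111,501 × 125%/3⌋ = $46,458; SL = ⌊$105,801/3⌋ = $35,267 → take DB $46,458. Book value $65,043.
Year 2: DB = ⌊$65,043 × 125%/3⌋ = $27,101; SL = ⌊$59,343/2⌋ = $29,671 → take SL $29,671. Book value $35,372.
Year 3 (final): $35,372 − $5,700 = $29,672. Book value $5,700.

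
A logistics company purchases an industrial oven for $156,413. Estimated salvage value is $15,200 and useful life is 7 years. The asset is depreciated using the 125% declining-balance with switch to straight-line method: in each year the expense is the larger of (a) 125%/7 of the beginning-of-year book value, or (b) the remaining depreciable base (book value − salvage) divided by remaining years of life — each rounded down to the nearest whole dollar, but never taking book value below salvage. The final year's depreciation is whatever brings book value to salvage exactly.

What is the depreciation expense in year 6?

Depreciable base = $156,413 − $15,200 = $141,213.
Year 1: DB = ⌊$156,413 × 125%/7⌋ = $27,930; SL = ⌊$141,213/7⌋ = $20,173 → take DB $27,930. Book value $128,483.
Year 2: DB = ⌊$128,483 × 125%/7⌋ = $22,943; SL = ⌊$113,283/6⌋ = $18,880 → take DB $22,943. Book value $105,540.
Year 3: DB = ⌊$105,540 × 125%/7⌋ = $18,846; SL = ⌊$90,340/5⌋ = $18,068 → take DB $18,846. Book value $86,694.
Year 4: DB = ⌊$86,694 × 125%/7⌋ = $15,481; SL = ⌊$71,494/4⌋ = $17,873 → take SL $17,873. Book value $68,821.
Year 5: DB = ⌊$68,821 × 125%/7⌋ = $12,289; SL = ⌊$53,621/3⌋ = $17,873 → take SL $17,873. Book value $50,948.
Year 6: DB = ⌊$50,948 × 125%/7⌋ = $9,097; SL = ⌊$35,748/2⌋ = $17,874 → take SL $17,874. Book value $33,074.

$17,874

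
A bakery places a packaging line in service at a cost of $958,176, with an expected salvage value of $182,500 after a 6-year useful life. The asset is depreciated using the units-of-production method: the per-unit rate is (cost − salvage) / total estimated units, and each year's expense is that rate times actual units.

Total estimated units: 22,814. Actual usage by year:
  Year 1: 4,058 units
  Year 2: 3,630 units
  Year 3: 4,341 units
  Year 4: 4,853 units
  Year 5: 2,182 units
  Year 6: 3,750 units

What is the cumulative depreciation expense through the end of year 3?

Depreciable base = $958,176 − $182,500 = $775,676.
Rate = $775,676 / 22,814 units = $34 per unit.
Year 1: 4,058 × $34 = $137,972. Book value $820,204.
Year 2: 3,630 × $34 = $123,420. Book value $696,784.
Year 3: 4,341 × $34 = $147,594. Book value $549,190.
Accumulated through year 3 = $958,176 − $549,190 = $408,986.

$408,986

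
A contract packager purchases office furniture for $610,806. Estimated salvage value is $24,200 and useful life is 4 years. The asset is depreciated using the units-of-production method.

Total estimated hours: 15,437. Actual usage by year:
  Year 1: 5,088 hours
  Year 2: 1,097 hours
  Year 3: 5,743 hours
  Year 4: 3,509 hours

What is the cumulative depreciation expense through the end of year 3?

Depreciable base = $610,806 − $24,200 = $586,606.
Rate = $586,606 / 15,437 hours = $38 per hour.
Year 1: 5,088 × $38 = $193,344. Book value $417,462.
Year 2: 1,097 × $38 = $41,686. Book value $375,776.
Year 3: 5,743 × $38 = $218,234. Book value $157,542.
Accumulated through year 3 = $610,806 − $157,542 = $453,264.

$453,264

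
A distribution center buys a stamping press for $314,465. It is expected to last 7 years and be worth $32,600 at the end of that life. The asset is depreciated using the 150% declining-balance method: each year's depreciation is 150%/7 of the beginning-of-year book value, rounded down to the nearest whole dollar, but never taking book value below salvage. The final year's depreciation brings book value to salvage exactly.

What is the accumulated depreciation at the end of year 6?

Depreciable base = $314,465 − $32,600 = $281,865.
Year 1: ⌊$314,465 × 150%/7⌋ = $67,385. Book value $247,080.
Year 2: ⌊$247,080 × 150%/7⌋ = $52,945. Book value $194,135.
Year 3: ⌊$194,135 × 150%/7⌋ = $41,600. Book value $152,535.
Year 4: ⌊$152,535 × 150%/7⌋ = $32,686. Book value $119,849.
Year 5: ⌊$119,849 × 150%/7⌋ = $25,681. Book value $94,168.
Year 6: ⌊$94,168 × 150%/7⌋ = $20,178. Book value $73,990.
Accumulated through year 6 = $314,465 − $73,990 = $240,475.

$240,475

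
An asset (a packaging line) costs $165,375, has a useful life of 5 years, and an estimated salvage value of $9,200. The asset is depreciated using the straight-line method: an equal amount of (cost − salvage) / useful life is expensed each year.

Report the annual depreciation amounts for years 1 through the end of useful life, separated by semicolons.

Depreciable base = $165,375 − $9,200 = $156,175.
Annual expense = $156,175 / 5 = $31,235.
End of year 1: book value $134,140.
End of year 2: book value $102,905.
End of year 3: book value $71,670.
End of year 4: book value $40,435.
End of year 5: book value $9,200.

$31,235; $31,235; $31,235; $31,235; $31,235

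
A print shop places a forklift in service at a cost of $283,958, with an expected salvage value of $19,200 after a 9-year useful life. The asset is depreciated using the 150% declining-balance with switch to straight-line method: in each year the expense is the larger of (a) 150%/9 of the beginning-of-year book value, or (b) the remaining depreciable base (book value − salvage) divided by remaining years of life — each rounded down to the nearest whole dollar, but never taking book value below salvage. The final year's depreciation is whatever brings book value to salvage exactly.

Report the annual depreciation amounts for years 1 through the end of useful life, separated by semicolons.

Depreciable base = $283,958 − $19,200 = $264,758.
Year 1: DB = ⌊$283,958 × 150%/9⌋ = $47,326; SL = ⌊$264,758/9⌋ = $29,417 → take DB $47,326. Book value $236,632.
Year 2: DB = ⌊$236,632 × 150%/9⌋ = $39,438; SL = ⌊$217,432/8⌋ = $27,179 → take DB $39,438. Book value $197,194.
Year 3: DB = ⌊$197,194 × 150%/9⌋ = $32,865; SL = ⌊$177,994/7⌋ = $25,427 → take DB $32,865. Book value $164,329.
Year 4: DB = ⌊$164,329 × 150%/9⌋ = $27,388; SL = ⌊$145,129/6⌋ = $24,188 → take DB $27,388. Book value $136,941.
Year 5: DB = ⌊$136,941 × 150%/9⌋ = $22,823; SL = ⌊$117,741/5⌋ = $23,548 → take SL $23,548. Book value $113,393.
Year 6: DB = ⌊$113,393 × 150%/9⌋ = $18,898; SL = ⌊$94,193/4⌋ = $23,548 → take SL $23,548. Book value $89,845.
Year 7: DB = ⌊$89,845 × 150%/9⌋ = $14,974; SL = ⌊$70,645/3⌋ = $23,548 → take SL $23,548. Book value $66,297.
Year 8: DB = ⌊$66,297 × 150%/9⌋ = $11,049; SL = ⌊$47,097/2⌋ = $23,548 → take SL $23,548. Book value $42,749.
Year 9 (final): $42,749 − $19,200 = $23,549. Book value $19,200.

$47,326; $39,438; $32,865; $27,388; $23,548; $23,548; $23,548; $23,548; $23,549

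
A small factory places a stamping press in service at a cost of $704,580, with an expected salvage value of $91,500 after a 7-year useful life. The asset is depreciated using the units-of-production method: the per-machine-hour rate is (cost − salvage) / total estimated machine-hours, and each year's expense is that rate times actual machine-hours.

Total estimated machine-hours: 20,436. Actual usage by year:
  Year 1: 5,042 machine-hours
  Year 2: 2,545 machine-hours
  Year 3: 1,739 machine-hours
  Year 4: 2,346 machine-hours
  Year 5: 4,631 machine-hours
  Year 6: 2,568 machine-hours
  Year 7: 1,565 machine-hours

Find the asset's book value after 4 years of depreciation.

Depreciable base = $704,580 − $91,500 = $613,080.
Rate = $613,080 / 20,436 machine-hours = $30 per machine-hour.
Year 1: 5,042 × $30 = $151,260. Book value $553,320.
Year 2: 2,545 × $30 = $76,350. Book value $476,970.
Year 3: 1,739 × $30 = $52,170. Book value $424,800.
Year 4: 2,346 × $30 = $70,380. Book value $354,420.

$354,420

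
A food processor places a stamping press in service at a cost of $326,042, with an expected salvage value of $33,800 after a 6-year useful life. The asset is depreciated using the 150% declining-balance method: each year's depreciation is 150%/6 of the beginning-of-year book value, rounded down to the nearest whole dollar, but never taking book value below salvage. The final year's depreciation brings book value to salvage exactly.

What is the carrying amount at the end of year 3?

$137,550

Depreciable base = $326,042 − $33,800 = $292,242.
Year 1: ⌊$326,042 × 150%/6⌋ = $81,510. Book value $244,532.
Year 2: ⌊$244,532 × 150%/6⌋ = $61,133. Book value $183,399.
Year 3: ⌊$183,399 × 150%/6⌋ = $45,849. Book value $137,550.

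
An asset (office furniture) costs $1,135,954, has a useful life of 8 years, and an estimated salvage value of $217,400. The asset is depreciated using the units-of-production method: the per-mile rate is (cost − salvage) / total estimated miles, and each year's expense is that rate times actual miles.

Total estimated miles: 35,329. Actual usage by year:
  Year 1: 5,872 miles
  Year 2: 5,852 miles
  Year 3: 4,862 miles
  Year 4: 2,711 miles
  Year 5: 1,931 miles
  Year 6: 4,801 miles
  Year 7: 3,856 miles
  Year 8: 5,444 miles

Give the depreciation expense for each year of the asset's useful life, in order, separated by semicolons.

$152,672; $152,152; $126,412; $70,486; $50,206; $124,826; $100,256; $141,544

Depreciable base = $1,135,954 − $217,400 = $918,554.
Rate = $918,554 / 35,329 miles = $26 per mile.
Year 1: 5,872 × $26 = $152,672. Book value $983,282.
Year 2: 5,852 × $26 = $152,152. Book value $831,130.
Year 3: 4,862 × $26 = $126,412. Book value $704,718.
Year 4: 2,711 × $26 = $70,486. Book value $634,232.
Year 5: 1,931 × $26 = $50,206. Book value $584,026.
Year 6: 4,801 × $26 = $124,826. Book value $459,200.
Year 7: 3,856 × $26 = $100,256. Book value $358,944.
Year 8: 5,444 × $26 = $141,544. Book value $217,400.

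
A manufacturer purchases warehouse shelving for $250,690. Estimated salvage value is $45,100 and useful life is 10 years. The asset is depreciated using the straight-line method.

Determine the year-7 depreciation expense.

Depreciable base = $250,690 − $45,100 = $205,590.
Annual expense = $205,590 / 10 = $20,559.

$20,559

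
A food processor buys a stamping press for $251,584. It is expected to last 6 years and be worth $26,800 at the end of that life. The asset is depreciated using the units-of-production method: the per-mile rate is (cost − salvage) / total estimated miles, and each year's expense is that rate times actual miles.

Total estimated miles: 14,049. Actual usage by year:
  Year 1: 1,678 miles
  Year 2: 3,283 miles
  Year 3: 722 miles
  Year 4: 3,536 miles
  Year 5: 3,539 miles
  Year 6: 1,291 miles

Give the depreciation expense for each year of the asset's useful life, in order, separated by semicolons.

$26,848; $52,528; $11,552; $56,576; $56,624; $20,656

Depreciable base = $251,584 − $26,800 = $224,784.
Rate = $224,784 / 14,049 miles = $16 per mile.
Year 1: 1,678 × $16 = $26,848. Book value $224,736.
Year 2: 3,283 × $16 = $52,528. Book value $172,208.
Year 3: 722 × $16 = $11,552. Book value $160,656.
Year 4: 3,536 × $16 = $56,576. Book value $104,080.
Year 5: 3,539 × $16 = $56,624. Book value $47,456.
Year 6: 1,291 × $16 = $20,656. Book value $26,800.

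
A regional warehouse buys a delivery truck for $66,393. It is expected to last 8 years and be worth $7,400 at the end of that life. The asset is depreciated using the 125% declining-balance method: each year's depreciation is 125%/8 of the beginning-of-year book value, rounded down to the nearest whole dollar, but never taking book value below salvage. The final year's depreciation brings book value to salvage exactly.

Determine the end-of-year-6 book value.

$23,958

Depreciable base = $66,393 − $7,400 = $58,993.
Year 1: ⌊$66,393 × 125%/8⌋ = $10,373. Book value $56,020.
Year 2: ⌊$56,020 × 125%/8⌋ = $8,753. Book value $47,267.
Year 3: ⌊$47,267 × 125%/8⌋ = $7,385. Book value $39,882.
Year 4: ⌊$39,882 × 125%/8⌋ = $6,231. Book value $33,651.
Year 5: ⌊$33,651 × 125%/8⌋ = $5,257. Book value $28,394.
Year 6: ⌊$28,394 × 125%/8⌋ = $4,436. Book value $23,958.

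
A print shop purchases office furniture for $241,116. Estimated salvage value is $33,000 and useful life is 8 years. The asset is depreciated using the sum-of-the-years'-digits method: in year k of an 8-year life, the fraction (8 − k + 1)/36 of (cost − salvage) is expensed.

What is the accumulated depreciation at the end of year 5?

Depreciable base = $241,116 − $33,000 = $208,116.
Sum of the years' digits = 8+7+6+5+4+3+2+1 = 36.
Year 1: $208,116 × 8/36 = $46,248. Book value $194,868.
Year 2: $208,116 × 7/36 = $40,467. Book value $154,401.
Year 3: $208,116 × 6/36 = $34,686. Book value $119,715.
Year 4: $208,116 × 5/36 = $28,905. Book value $90,810.
Year 5: $208,116 × 4/36 = $23,124. Book value $67,686.
Accumulated through year 5 = $241,116 − $67,686 = $173,430.

$173,430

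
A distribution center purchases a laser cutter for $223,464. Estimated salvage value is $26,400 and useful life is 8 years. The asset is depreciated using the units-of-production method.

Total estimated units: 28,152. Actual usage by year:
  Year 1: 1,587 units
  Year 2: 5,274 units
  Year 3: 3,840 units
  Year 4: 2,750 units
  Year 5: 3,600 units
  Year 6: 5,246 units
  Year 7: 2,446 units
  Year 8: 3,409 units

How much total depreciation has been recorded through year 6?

$156,079

Depreciable base = $223,464 − $26,400 = $197,064.
Rate = $197,064 / 28,152 units = $7 per unit.
Year 1: 1,587 × $7 = $11,109. Book value $212,355.
Year 2: 5,274 × $7 = $36,918. Book value $175,437.
Year 3: 3,840 × $7 = $26,880. Book value $148,557.
Year 4: 2,750 × $7 = $19,250. Book value $129,307.
Year 5: 3,600 × $7 = $25,200. Book value $104,107.
Year 6: 5,246 × $7 = $36,722. Book value $67,385.
Accumulated through year 6 = $223,464 − $67,385 = $156,079.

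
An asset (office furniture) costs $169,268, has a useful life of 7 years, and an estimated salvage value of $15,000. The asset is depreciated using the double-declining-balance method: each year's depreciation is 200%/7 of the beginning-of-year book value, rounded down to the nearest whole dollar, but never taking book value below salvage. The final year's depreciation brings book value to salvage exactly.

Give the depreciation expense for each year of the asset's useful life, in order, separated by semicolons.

Depreciable base = $169,268 − $15,000 = $154,268.
Year 1: ⌊$169,268 × 200%/7⌋ = $48,362. Book value $120,906.
Year 2: ⌊$120,906 × 200%/7⌋ = $34,544. Book value $86,362.
Year 3: ⌊$86,362 × 200%/7⌋ = $24,674. Book value $61,688.
Year 4: ⌊$61,688 × 200%/7⌋ = $17,625. Book value $44,063.
Year 5: ⌊$44,063 × 200%/7⌋ = $12,589. Book value $31,474.
Year 6: ⌊$31,474 × 200%/7⌋ = $8,992. Book value $22,482.
Year 7 (final): $22,482 − $15,000 = $7,482. Book value $15,000.

$48,362; $34,544; $24,674; $17,625; $12,589; $8,992; $7,482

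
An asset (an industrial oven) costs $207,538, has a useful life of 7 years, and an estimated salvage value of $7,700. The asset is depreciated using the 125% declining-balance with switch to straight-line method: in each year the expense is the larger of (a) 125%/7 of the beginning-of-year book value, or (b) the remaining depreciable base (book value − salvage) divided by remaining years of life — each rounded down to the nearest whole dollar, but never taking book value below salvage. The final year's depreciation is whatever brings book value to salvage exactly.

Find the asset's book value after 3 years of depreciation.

Depreciable base = $207,538 − $7,700 = $199,838.
Year 1: DB = ⌊$207,538 × 125%/7⌋ = $37,060; SL = ⌊$199,838/7⌋ = $28,548 → take DB $37,060. Book value $170,478.
Year 2: DB = ⌊$170,478 × 125%/7⌋ = $30,442; SL = ⌊$162,778/6⌋ = $27,129 → take DB $30,442. Book value $140,036.
Year 3: DB = ⌊$140,036 × 125%/7⌋ = $25,006; SL = ⌊$132,336/5⌋ = $26,467 → take SL $26,467. Book value $113,569.

$113,569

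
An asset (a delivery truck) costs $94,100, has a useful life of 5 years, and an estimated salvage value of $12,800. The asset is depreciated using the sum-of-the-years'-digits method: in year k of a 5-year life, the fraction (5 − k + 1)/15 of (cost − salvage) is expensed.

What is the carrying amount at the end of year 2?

$45,320

Depreciable base = $94,100 − $12,800 = $81,300.
Sum of the years' digits = 5+4+3+2+1 = 15.
Year 1: $81,300 × 5/15 = $27,100. Book value $67,000.
Year 2: $81,300 × 4/15 = $21,680. Book value $45,320.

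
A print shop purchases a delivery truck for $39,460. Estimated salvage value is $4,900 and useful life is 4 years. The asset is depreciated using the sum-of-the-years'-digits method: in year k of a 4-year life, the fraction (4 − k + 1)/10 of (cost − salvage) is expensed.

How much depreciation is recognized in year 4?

$3,456

Depreciable base = $39,460 − $4,900 = $34,560.
Sum of the years' digits = 4+3+2+1 = 10.
Year 1: $34,560 × 4/10 = $13,824. Book value $25,636.
Year 2: $34,560 × 3/10 = $10,368. Book value $15,268.
Year 3: $34,560 × 2/10 = $6,912. Book value $8,356.
Year 4: $34,560 × 1/10 = $3,456. Book value $4,900.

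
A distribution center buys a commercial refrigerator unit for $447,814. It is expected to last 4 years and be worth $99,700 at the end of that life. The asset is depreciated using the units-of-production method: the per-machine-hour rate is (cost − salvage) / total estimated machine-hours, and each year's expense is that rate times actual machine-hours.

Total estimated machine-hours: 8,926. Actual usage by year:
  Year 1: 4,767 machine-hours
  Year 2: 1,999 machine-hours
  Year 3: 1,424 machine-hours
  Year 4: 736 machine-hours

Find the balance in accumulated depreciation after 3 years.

$319,410

Depreciable base = $447,814 − $99,700 = $348,114.
Rate = $348,114 / 8,926 machine-hours = $39 per machine-hour.
Year 1: 4,767 × $39 = $185,913. Book value $261,901.
Year 2: 1,999 × $39 = $77,961. Book value $183,940.
Year 3: 1,424 × $39 = $55,536. Book value $128,404.
Accumulated through year 3 = $447,814 − $128,404 = $319,410.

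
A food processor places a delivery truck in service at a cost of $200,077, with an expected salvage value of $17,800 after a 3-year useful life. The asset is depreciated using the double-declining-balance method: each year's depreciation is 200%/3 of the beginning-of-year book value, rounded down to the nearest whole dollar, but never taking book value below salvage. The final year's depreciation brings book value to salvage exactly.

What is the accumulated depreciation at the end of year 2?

Depreciable base = $200,077 − $17,800 = $182,277.
Year 1: ⌊$200,077 × 200%/3⌋ = $133,384. Book value $66,693.
Year 2: ⌊$66,693 × 200%/3⌋ = $44,462. Book value $22,231.
Accumulated through year 2 = $200,077 − $22,231 = $177,846.

$177,846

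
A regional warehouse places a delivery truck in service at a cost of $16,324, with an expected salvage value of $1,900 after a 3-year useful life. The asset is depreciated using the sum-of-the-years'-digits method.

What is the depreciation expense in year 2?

Depreciable base = $16,324 − $1,900 = $14,424.
Sum of the years' digits = 3+2+1 = 6.
Year 1: $14,424 × 3/6 = $7,212. Book value $9,112.
Year 2: $14,424 × 2/6 = $4,808. Book value $4,304.

$4,808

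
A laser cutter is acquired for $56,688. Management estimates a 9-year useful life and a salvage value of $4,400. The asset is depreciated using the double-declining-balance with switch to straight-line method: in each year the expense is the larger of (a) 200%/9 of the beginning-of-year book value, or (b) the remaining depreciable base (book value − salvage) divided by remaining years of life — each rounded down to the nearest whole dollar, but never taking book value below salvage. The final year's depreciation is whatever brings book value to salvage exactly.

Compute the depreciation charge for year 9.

$2,681

Depreciable base = $56,688 − $4,400 = $52,288.
Year 1: DB = ⌊$56,688 × 200%/9⌋ = $12,597; SL = ⌊$52,288/9⌋ = $5,809 → take DB $12,597. Book value $44,091.
Year 2: DB = ⌊$44,091 × 200%/9⌋ = $9,798; SL = ⌊$39,691/8⌋ = $4,961 → take DB $9,798. Book value $34,293.
Year 3: DB = ⌊$34,293 × 200%/9⌋ = $7,620; SL = ⌊$29,893/7⌋ = $4,270 → take DB $7,620. Book value $26,673.
Year 4: DB = ⌊$26,673 × 200%/9⌋ = $5,927; SL = ⌊$22,273/6⌋ = $3,712 → take DB $5,927. Book value $20,746.
Year 5: DB = ⌊$20,746 × 200%/9⌋ = $4,610; SL = ⌊$16,346/5⌋ = $3,269 → take DB $4,610. Book value $16,136.
Year 6: DB = ⌊$16,136 × 200%/9⌋ = $3,585; SL = ⌊$11,736/4⌋ = $2,934 → take DB $3,585. Book value $12,551.
Year 7: DB = ⌊$12,551 × 200%/9⌋ = $2,789; SL = ⌊$8,151/3⌋ = $2,717 → take DB $2,789. Book value $9,762.
Year 8: DB = ⌊$9,762 × 200%/9⌋ = $2,169; SL = ⌊$5,362/2⌋ = $2,681 → take SL $2,681. Book value $7,081.
Year 9 (final): $7,081 − $4,400 = $2,681. Book value $4,400.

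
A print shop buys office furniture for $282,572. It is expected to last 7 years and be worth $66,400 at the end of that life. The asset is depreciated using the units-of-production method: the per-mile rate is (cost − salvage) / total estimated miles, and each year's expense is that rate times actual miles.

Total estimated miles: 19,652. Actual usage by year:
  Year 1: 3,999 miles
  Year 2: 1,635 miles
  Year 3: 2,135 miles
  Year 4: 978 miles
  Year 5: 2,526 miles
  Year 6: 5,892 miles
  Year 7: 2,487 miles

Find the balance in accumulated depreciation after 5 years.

Depreciable base = $282,572 − $66,400 = $216,172.
Rate = $216,172 / 19,652 miles = $11 per mile.
Year 1: 3,999 × $11 = $43,989. Book value $238,583.
Year 2: 1,635 × $11 = $17,985. Book value $220,598.
Year 3: 2,135 × $11 = $23,485. Book value $197,113.
Year 4: 978 × $11 = $10,758. Book value $186,355.
Year 5: 2,526 × $11 = $27,786. Book value $158,569.
Accumulated through year 5 = $282,572 − $158,569 = $124,003.

$124,003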